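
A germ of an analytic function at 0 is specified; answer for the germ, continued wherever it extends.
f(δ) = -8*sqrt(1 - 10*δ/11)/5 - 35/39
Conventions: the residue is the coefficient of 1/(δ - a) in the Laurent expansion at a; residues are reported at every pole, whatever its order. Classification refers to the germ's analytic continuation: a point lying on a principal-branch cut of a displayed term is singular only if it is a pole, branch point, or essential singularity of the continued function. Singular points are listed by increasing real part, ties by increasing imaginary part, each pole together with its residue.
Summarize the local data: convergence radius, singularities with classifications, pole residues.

Radius of convergence at 0: 11/10.
At 11/10: an algebraic (square-root) branch point.

Branch term (-8/5)*sqrt(1 - δ/(11/10)): its argument vanishes at δ = 11/10, a square-root branch point, modulus 11/10.
The radius of convergence is the smallest modulus among the singular points: 11/10.


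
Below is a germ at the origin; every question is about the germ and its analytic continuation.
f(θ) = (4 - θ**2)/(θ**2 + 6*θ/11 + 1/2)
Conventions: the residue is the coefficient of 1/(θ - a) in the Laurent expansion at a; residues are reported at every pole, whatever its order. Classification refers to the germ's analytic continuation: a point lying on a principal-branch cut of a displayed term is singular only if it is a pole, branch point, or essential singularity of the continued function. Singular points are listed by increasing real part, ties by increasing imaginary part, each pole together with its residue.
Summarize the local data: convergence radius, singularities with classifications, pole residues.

Denominator factor (θ**2 + 6*θ/11 + 1/2): discriminant -206/121, complex-conjugate roots (-3/11) + ((1/22)*sqrt(206))*i and (-3/11) - ((1/22)*sqrt(206))*i; poles of order 1, moduli (1/2)*sqrt(2) and (1/2)*sqrt(2).
The radius of convergence is the smallest modulus among the singular points: (1/2)*sqrt(2).
The factor θ**2 + 6*θ/11 + 1/2 splits as (θ - a)(θ - a') with a = (-3/11) - ((1/22)*sqrt(206))*i, a' = (-3/11) + ((1/22)*sqrt(206))*i. At the order-1 pole a set g(θ) = (θ - a)*f(θ) = [4 - θ**2] / (θ - a').
Simple pole: residue = g(a) at a = (-3/11) - ((1/22)*sqrt(206))*i, which is (3/11) + ((1053/4532)*sqrt(206))*i.
The factor θ**2 + 6*θ/11 + 1/2 splits as (θ - a)(θ - a') with a = (-3/11) + ((1/22)*sqrt(206))*i, a' = (-3/11) - ((1/22)*sqrt(206))*i. At the order-1 pole a set g(θ) = (θ - a)*f(θ) = [4 - θ**2] / (θ - a').
Simple pole: residue = g(a) at a = (-3/11) + ((1/22)*sqrt(206))*i, which is (3/11) - ((1053/4532)*sqrt(206))*i.
List the singular points by increasing real part (a conjugate pair: the negative imaginary part first).

Radius of convergence at 0: (1/2)*sqrt(2).
At (-3/11) - ((1/22)*sqrt(206))*i: a pole of order 1; residue (3/11) + ((1053/4532)*sqrt(206))*i.
At (-3/11) + ((1/22)*sqrt(206))*i: a pole of order 1; residue (3/11) - ((1053/4532)*sqrt(206))*i.


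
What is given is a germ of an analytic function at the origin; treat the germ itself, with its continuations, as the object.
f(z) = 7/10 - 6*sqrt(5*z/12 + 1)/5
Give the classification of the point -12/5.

The point is an algebraic (square-root) branch point.

The term (-6/5)*sqrt(1 - z/(-12/5)) has argument 1 - -12/5/(-12/5) = 0 at -12/5: a square-root (algebraic, two-sheeted) branch point; the remaining terms are analytic or single-valued there.


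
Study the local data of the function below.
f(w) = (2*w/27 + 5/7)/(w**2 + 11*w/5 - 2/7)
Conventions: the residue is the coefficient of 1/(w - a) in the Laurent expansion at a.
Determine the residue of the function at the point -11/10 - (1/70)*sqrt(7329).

The residue is 1/27 - (598/197883)*sqrt(7329).

The factor w**2 + 11*w/5 - 2/7 splits as (w - a)(w - a') with a = -11/10 - (1/70)*sqrt(7329), a' = -11/10 + (1/70)*sqrt(7329). At the order-1 pole a set g(w) = (w - a)*f(w) = [2*w/27 + 5/7] / (w - a').
Simple pole: residue = g(a) at a = -11/10 - (1/70)*sqrt(7329), which is 1/27 - (598/197883)*sqrt(7329).


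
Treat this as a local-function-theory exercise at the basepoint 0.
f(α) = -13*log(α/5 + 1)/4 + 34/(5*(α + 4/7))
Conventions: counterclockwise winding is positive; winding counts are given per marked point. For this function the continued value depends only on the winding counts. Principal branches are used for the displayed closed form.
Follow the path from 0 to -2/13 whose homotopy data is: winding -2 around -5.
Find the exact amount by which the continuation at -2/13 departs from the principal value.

The rational part is single-valued and drops out of the difference; each branch term changes only by its own monodromy.
(-13/4)*log(1 - α/(-5)): each positive loop around -5 adds 2*pi*i to the log, so winding -2 contributes (-13/4)*(-2)*2*pi*i = (13)*pi*i.
Summing the contributions at α = -2/13 gives (13)*pi*i.

Continued minus principal equals (13)*pi*i.


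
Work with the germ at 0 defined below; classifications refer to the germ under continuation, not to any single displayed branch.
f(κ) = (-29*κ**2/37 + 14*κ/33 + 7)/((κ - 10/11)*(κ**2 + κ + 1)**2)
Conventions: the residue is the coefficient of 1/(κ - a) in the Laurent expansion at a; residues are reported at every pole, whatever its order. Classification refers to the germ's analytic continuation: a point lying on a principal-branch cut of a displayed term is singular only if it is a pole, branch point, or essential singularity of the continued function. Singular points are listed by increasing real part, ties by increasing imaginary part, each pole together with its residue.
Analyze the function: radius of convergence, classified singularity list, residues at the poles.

Radius of convergence at 0: 10/11.
At (-1/2) - ((1/2)*sqrt(3))*i: a pole of order 2; residue (-10950137/24322542) - ((256373119/218902878)*sqrt(3))*i.
At (-1/2) + ((1/2)*sqrt(3))*i: a pole of order 2; residue (-10950137/24322542) + ((256373119/218902878)*sqrt(3))*i.
At 10/11: a pole of order 1; residue 10950137/12161271.

Denominator factor (κ**2 + κ + 1)^2: discriminant -3, complex-conjugate roots (-1/2) + ((1/2)*sqrt(3))*i and (-1/2) - ((1/2)*sqrt(3))*i; poles of order 2, moduli 1 and 1.
Denominator factor (κ - 10/11): pole of order 1 at 10/11, modulus 10/11.
The radius of convergence is the smallest modulus among the singular points: 10/11.
The factor κ**2 + κ + 1 splits as (κ - a)(κ - a') with a = (-1/2) - ((1/2)*sqrt(3))*i, a' = (-1/2) + ((1/2)*sqrt(3))*i. At the order-2 pole a set g(κ) = (κ - a)^2*f(κ) = [(-29*κ**2/37 + 14*κ/33 + 7)/(κ - 10/11)] / (κ - a')^2.
Order-2 pole: residue = g'(a); g'((-1/2) - ((1/2)*sqrt(3))*i) = (-10950137/24322542) - ((256373119/218902878)*sqrt(3))*i, so the residue is (-10950137/24322542) - ((256373119/218902878)*sqrt(3))*i.
The factor κ**2 + κ + 1 splits as (κ - a)(κ - a') with a = (-1/2) + ((1/2)*sqrt(3))*i, a' = (-1/2) - ((1/2)*sqrt(3))*i. At the order-2 pole a set g(κ) = (κ - a)^2*f(κ) = [(-29*κ**2/37 + 14*κ/33 + 7)/(κ - 10/11)] / (κ - a')^2.
Order-2 pole: residue = g'(a); g'((-1/2) + ((1/2)*sqrt(3))*i) = (-10950137/24322542) + ((256373119/218902878)*sqrt(3))*i, so the residue is (-10950137/24322542) + ((256373119/218902878)*sqrt(3))*i.
At the order-1 pole 10/11 set g(κ) = (κ - (10/11))*f(κ) = (-29*κ**2/37 + 14*κ/33 + 7)/(κ**2 + κ + 1)**2.
Simple pole: residue = g(a) at a = 10/11, which is 10950137/12161271.
List the singular points by increasing real part (a conjugate pair: the negative imaginary part first).


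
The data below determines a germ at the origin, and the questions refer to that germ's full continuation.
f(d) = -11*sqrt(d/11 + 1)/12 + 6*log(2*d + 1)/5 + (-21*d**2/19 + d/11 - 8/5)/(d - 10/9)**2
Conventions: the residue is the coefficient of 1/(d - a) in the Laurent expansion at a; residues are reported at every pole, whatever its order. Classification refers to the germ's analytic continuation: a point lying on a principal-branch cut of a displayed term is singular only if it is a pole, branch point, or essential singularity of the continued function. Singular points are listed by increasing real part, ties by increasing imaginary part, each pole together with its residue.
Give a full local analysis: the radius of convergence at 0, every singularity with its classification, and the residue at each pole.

Radius of convergence at 0: 1/2.
At -11: an algebraic (square-root) branch point.
At -1/2: a logarithmic branch point.
At 10/9: a pole of order 2; residue -1483/627.

Denominator factor (d - 10/9)^2: pole of order 2 at 10/9, modulus 10/9.
Branch term (-11/12)*sqrt(1 - d/(-11)): its argument vanishes at d = -11, a square-root branch point, modulus 11.
Branch term (6/5)*log(1 - d/(-1/2)): its argument vanishes at d = -1/2, a logarithmic branch point, modulus 1/2.
The radius of convergence is the smallest modulus among the singular points: 1/2.
The branch terms are analytic at 10/9 and contribute nothing to the residue; only the rational part matters.
At the order-2 pole 10/9 set g(d) = (d - (10/9))^2*(rational part) = -21*d**2/19 + d/11 - 8/5.
Order-2 pole: residue = g'(a); g'(10/9) = -1483/627, so the residue is -1483/627.
List the singular points by increasing real part (a conjugate pair: the negative imaginary part first).


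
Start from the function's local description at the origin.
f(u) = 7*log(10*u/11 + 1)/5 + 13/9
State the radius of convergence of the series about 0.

The radius of convergence is 11/10.

Branch term (7/5)*log(1 - u/(-11/10)): its argument vanishes at u = -11/10, a logarithmic branch point, modulus 11/10.
The radius of convergence is the smallest modulus among the singular points: 11/10.


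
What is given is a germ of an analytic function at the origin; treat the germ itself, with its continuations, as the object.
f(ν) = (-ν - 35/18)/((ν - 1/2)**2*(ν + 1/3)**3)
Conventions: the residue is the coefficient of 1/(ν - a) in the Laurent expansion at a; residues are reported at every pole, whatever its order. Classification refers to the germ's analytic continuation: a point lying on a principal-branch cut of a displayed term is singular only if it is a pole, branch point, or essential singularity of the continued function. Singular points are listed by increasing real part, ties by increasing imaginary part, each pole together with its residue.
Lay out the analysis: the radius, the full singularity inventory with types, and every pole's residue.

Radius of convergence at 0: 1/3.
At -1/3: a pole of order 3; residue -8424/625.
At 1/2: a pole of order 2; residue 8424/625.

Denominator factor (ν + 1/3)^3: pole of order 3 at -1/3, modulus 1/3.
Denominator factor (ν - 1/2)^2: pole of order 2 at 1/2, modulus 1/2.
The radius of convergence is the smallest modulus among the singular points: 1/3.
At the order-3 pole -1/3 set g(ν) = (ν - (-1/3))^3*f(ν) = (-ν - 35/18)/(ν - 1/2)**2.
Order-3 pole: residue = g''(a)/2; g''(-1/3) = -16848/625, so the residue is -8424/625.
At the order-2 pole 1/2 set g(ν) = (ν - (1/2))^2*f(ν) = (-ν - 35/18)/(ν + 1/3)**3.
Order-2 pole: residue = g'(a); g'(1/2) = 8424/625, so the residue is 8424/625.
List the singular points by increasing real part (a conjugate pair: the negative imaginary part first).


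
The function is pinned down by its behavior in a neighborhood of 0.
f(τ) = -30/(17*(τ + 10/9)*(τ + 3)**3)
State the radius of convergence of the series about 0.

Denominator factor (τ + 10/9): pole of order 1 at -10/9, modulus 10/9.
Denominator factor (τ + 3)^3: pole of order 3 at -3, modulus 3.
The radius of convergence is the smallest modulus among the singular points: 10/9.

The radius of convergence is 10/9.


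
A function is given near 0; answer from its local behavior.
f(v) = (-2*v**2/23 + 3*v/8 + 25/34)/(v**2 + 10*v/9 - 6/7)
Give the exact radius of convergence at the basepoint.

The radius of convergence is -5/9 + (1/63)*sqrt(4627).

Denominator factor (v**2 + 10*v/9 - 6/7): discriminant 2644/567, real irrational roots -5/9 + (1/63)*sqrt(4627) and -5/9 - (1/63)*sqrt(4627); poles of order 1, moduli -5/9 + (1/63)*sqrt(4627) and 5/9 + (1/63)*sqrt(4627).
The radius of convergence is the smallest modulus among the singular points: -5/9 + (1/63)*sqrt(4627).


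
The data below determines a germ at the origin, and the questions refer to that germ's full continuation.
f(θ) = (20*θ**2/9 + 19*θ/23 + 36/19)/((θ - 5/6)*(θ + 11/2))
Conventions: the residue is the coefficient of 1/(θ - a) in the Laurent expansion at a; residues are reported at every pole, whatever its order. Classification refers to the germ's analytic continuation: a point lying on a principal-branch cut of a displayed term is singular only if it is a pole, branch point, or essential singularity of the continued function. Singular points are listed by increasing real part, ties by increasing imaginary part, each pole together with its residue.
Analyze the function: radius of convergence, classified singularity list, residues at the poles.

Radius of convergence at 0: 5/6.
At -11/2: a pole of order 1; residue -507935/49818.
At 5/6: a pole of order 1; residue 292121/448362.

Denominator factor (θ - 5/6): pole of order 1 at 5/6, modulus 5/6.
Denominator factor (θ + 11/2): pole of order 1 at -11/2, modulus 11/2.
The radius of convergence is the smallest modulus among the singular points: 5/6.
At the order-1 pole -11/2 set g(θ) = (θ - (-11/2))*f(θ) = (20*θ**2/9 + 19*θ/23 + 36/19)/(θ - 5/6).
Simple pole: residue = g(a) at a = -11/2, which is -507935/49818.
At the order-1 pole 5/6 set g(θ) = (θ - (5/6))*f(θ) = (20*θ**2/9 + 19*θ/23 + 36/19)/(θ + 11/2).
Simple pole: residue = g(a) at a = 5/6, which is 292121/448362.
List the singular points by increasing real part (a conjugate pair: the negative imaginary part first).


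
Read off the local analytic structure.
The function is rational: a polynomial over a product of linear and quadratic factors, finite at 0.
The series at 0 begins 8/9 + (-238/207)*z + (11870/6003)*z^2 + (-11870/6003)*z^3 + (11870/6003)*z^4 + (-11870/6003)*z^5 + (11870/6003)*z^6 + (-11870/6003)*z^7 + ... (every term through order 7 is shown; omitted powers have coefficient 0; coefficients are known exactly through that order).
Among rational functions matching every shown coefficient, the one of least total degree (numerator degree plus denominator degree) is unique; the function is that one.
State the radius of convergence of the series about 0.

No rational of total degree below 3 reproduces all 8 coefficients; solving the [2/1] Pade equations on them gives f(z) = (24*z**2/29 - 6*z/23 + 8/9)/(z + 1), whose expansion matches every shown term.
Denominator factor (z + 1): pole of order 1 at -1, modulus 1.
The radius of convergence is the smallest modulus among the singular points: 1.

The radius of convergence is 1.


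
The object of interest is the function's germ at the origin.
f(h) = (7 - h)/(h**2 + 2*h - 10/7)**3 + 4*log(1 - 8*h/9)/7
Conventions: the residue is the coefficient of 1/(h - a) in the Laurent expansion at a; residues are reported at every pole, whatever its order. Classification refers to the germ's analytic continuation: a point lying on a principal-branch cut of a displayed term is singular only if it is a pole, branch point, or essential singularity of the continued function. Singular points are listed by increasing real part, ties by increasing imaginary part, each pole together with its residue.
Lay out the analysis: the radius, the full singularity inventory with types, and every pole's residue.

Radius of convergence at 0: -1 + (1/7)*sqrt(119).
At -1 - (1/7)*sqrt(119): a pole of order 3; residue -(147/9826)*sqrt(119).
At -1 + (1/7)*sqrt(119): a pole of order 3; residue (147/9826)*sqrt(119).
At 9/8: a logarithmic branch point.

Denominator factor (h**2 + 2*h - 10/7)^3: discriminant 68/7, real irrational roots -1 + (1/7)*sqrt(119) and -1 - (1/7)*sqrt(119); poles of order 3, moduli -1 + (1/7)*sqrt(119) and 1 + (1/7)*sqrt(119).
Branch term (4/7)*log(1 - h/(9/8)): its argument vanishes at h = 9/8, a logarithmic branch point, modulus 9/8.
The radius of convergence is the smallest modulus among the singular points: -1 + (1/7)*sqrt(119).
The branch term is analytic at -1 - (1/7)*sqrt(119) and contributes nothing to the residue; only the rational part matters.
The factor h**2 + 2*h - 10/7 splits as (h - a)(h - a') with a = -1 - (1/7)*sqrt(119), a' = -1 + (1/7)*sqrt(119). At the order-3 pole a set g(h) = (h - a)^3*(rational part) = [7 - h] / (h - a')^3.
Order-3 pole: residue = g''(a)/2; g''(-1 - (1/7)*sqrt(119)) = -(147/4913)*sqrt(119), so the residue is -(147/9826)*sqrt(119).
The branch term is analytic at -1 + (1/7)*sqrt(119) and contributes nothing to the residue; only the rational part matters.
The factor h**2 + 2*h - 10/7 splits as (h - a)(h - a') with a = -1 + (1/7)*sqrt(119), a' = -1 - (1/7)*sqrt(119). At the order-3 pole a set g(h) = (h - a)^3*(rational part) = [7 - h] / (h - a')^3.
Order-3 pole: residue = g''(a)/2; g''(-1 + (1/7)*sqrt(119)) = (147/4913)*sqrt(119), so the residue is (147/9826)*sqrt(119).
List the singular points by increasing real part (a conjugate pair: the negative imaginary part first).


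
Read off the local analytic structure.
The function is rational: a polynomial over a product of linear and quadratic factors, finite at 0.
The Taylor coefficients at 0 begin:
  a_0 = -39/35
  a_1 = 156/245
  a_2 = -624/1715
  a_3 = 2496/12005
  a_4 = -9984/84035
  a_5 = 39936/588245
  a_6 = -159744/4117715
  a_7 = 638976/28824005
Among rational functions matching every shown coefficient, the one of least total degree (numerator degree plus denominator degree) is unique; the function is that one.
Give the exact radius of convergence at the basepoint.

No rational of total degree below 1 reproduces all 8 coefficients; solving the [0/1] Pade equations on them gives f(ξ) = -39/(20*(ξ + 7/4)), whose expansion matches every shown term.
Denominator factor (ξ + 7/4): pole of order 1 at -7/4, modulus 7/4.
The radius of convergence is the smallest modulus among the singular points: 7/4.

The radius of convergence is 7/4.


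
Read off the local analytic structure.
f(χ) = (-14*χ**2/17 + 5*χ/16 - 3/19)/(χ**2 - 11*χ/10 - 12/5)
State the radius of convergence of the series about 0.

The radius of convergence is -11/20 + (1/20)*sqrt(1081).

Denominator factor (χ**2 - 11*χ/10 - 12/5): discriminant 1081/100, real irrational roots 11/20 + (1/20)*sqrt(1081) and 11/20 - (1/20)*sqrt(1081); poles of order 1, moduli 11/20 + (1/20)*sqrt(1081) and -11/20 + (1/20)*sqrt(1081).
The radius of convergence is the smallest modulus among the singular points: -11/20 + (1/20)*sqrt(1081).


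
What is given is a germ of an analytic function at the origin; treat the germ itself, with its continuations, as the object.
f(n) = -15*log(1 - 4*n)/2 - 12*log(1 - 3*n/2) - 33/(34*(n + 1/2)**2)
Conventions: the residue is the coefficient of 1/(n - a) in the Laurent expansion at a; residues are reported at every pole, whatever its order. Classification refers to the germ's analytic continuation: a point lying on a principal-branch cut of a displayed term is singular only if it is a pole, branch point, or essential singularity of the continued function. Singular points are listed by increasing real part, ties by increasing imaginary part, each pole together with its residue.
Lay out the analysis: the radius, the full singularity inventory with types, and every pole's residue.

Radius of convergence at 0: 1/4.
At -1/2: a pole of order 2; residue 0.
At 1/4: a logarithmic branch point.
At 2/3: a logarithmic branch point.

Denominator factor (n + 1/2)^2: pole of order 2 at -1/2, modulus 1/2.
Branch term (-15/2)*log(1 - n/(1/4)): its argument vanishes at n = 1/4, a logarithmic branch point, modulus 1/4.
Branch term (-12)*log(1 - n/(2/3)): its argument vanishes at n = 2/3, a logarithmic branch point, modulus 2/3.
The radius of convergence is the smallest modulus among the singular points: 1/4.
The branch terms are analytic at -1/2 and contribute nothing to the residue; only the rational part matters.
At the order-2 pole -1/2 set g(n) = (n - (-1/2))^2*(rational part) = -33/34.
Order-2 pole: residue = g'(a); g'(-1/2) = 0, so the residue is 0.
List the singular points by increasing real part (a conjugate pair: the negative imaginary part first).


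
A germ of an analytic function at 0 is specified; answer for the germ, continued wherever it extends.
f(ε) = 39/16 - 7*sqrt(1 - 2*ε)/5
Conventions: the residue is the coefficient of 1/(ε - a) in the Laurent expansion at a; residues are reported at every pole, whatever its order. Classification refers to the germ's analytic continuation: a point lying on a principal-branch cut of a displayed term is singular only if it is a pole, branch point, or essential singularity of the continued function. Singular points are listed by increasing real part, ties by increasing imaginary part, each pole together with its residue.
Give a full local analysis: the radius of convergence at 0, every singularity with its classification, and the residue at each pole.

Radius of convergence at 0: 1/2.
At 1/2: an algebraic (square-root) branch point.

Branch term (-7/5)*sqrt(1 - ε/(1/2)): its argument vanishes at ε = 1/2, a square-root branch point, modulus 1/2.
The radius of convergence is the smallest modulus among the singular points: 1/2.


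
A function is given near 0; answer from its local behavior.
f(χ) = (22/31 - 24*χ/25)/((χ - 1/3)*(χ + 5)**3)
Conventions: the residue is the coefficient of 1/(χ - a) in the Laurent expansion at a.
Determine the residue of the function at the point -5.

The residue is -4077/1587200.

At the order-3 pole -5 set g(χ) = (χ - (-5))^3*f(χ) = (22/31 - 24*χ/25)/(χ - 1/3).
Order-3 pole: residue = g''(a)/2; g''(-5) = -4077/793600, so the residue is -4077/1587200.


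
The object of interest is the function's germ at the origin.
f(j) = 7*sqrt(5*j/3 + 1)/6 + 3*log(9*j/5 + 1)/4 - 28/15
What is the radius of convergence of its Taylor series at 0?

Branch term (3/4)*log(1 - j/(-5/9)): its argument vanishes at j = -5/9, a logarithmic branch point, modulus 5/9.
Branch term (7/6)*sqrt(1 - j/(-3/5)): its argument vanishes at j = -3/5, a square-root branch point, modulus 3/5.
The radius of convergence is the smallest modulus among the singular points: 5/9.

The radius of convergence is 5/9.


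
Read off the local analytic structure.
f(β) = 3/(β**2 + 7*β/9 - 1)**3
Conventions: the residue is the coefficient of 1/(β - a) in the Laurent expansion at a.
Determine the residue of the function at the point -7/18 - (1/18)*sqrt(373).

The factor β**2 + 7*β/9 - 1 splits as (β - a)(β - a') with a = -7/18 - (1/18)*sqrt(373), a' = -7/18 + (1/18)*sqrt(373). At the order-3 pole a set g(β) = (β - a)^3*f(β) = [3] / (β - a')^3.
Order-3 pole: residue = g''(a)/2; g''(-7/18 - (1/18)*sqrt(373)) = -(2125764/51895117)*sqrt(373), so the residue is -(1062882/51895117)*sqrt(373).

The residue is -(1062882/51895117)*sqrt(373).


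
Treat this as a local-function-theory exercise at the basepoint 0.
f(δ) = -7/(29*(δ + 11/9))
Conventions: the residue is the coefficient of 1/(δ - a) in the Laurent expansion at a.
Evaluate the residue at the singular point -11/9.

At the order-1 pole -11/9 set g(δ) = (δ - (-11/9))*f(δ) = -7/29.
Simple pole: residue = g(a) at a = -11/9, which is -7/29.

The residue is -7/29.


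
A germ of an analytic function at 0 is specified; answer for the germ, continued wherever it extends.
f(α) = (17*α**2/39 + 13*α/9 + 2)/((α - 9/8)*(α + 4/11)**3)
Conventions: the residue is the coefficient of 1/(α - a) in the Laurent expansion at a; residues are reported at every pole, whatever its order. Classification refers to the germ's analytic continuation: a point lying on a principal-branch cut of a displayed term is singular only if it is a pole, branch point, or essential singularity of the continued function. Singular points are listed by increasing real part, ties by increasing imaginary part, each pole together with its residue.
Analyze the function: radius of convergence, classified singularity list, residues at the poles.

Denominator factor (α - 9/8): pole of order 1 at 9/8, modulus 9/8.
Denominator factor (α + 4/11)^3: pole of order 3 at -4/11, modulus 4/11.
The radius of convergence is the smallest modulus among the singular points: 4/11.
At the order-3 pole -4/11 set g(α) = (α - (-4/11))^3*f(α) = (17*α**2/39 + 13*α/9 + 2)/(α - 9/8).
Order-3 pole: residue = g''(a)/2; g''(-4/11) = -74003600/29225183, so the residue is -37001800/29225183.
At the order-1 pole 9/8 set g(α) = (α - (9/8))*f(α) = (17*α**2/39 + 13*α/9 + 2)/(α + 4/11)**3.
Simple pole: residue = g(a) at a = 9/8, which is 37001800/29225183.
List the singular points by increasing real part (a conjugate pair: the negative imaginary part first).

Radius of convergence at 0: 4/11.
At -4/11: a pole of order 3; residue -37001800/29225183.
At 9/8: a pole of order 1; residue 37001800/29225183.


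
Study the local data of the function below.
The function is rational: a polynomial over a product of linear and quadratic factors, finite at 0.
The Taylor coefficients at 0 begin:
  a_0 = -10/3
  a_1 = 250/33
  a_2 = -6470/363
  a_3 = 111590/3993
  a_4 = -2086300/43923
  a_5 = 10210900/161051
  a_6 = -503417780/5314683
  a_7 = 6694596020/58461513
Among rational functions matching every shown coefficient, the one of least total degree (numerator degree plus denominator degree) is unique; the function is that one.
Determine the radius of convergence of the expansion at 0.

No rational of total degree below 5 reproduces all 8 coefficients; solving the [0/5] Pade equations on them gives f(β) = 10/(3*(β + 1)**3*(β**2 + 8*β/11 - 1)), whose expansion matches every shown term.
Denominator factor (β + 1)^3: pole of order 3 at -1, modulus 1.
Denominator factor (β**2 + 8*β/11 - 1): discriminant 548/121, real irrational roots -4/11 + (1/11)*sqrt(137) and -4/11 - (1/11)*sqrt(137); poles of order 1, moduli -4/11 + (1/11)*sqrt(137) and 4/11 + (1/11)*sqrt(137).
The radius of convergence is the smallest modulus among the singular points: -4/11 + (1/11)*sqrt(137).

The radius of convergence is -4/11 + (1/11)*sqrt(137).


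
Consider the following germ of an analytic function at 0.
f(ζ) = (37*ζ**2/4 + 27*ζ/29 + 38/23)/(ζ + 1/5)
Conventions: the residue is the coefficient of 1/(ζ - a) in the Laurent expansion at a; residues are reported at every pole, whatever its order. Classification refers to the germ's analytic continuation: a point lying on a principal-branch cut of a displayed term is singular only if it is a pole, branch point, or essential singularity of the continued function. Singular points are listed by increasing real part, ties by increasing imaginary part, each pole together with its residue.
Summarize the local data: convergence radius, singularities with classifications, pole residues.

Radius of convergence at 0: 1/5.
At -1/5: a pole of order 1; residue 122459/66700.

Denominator factor (ζ + 1/5): pole of order 1 at -1/5, modulus 1/5.
The radius of convergence is the smallest modulus among the singular points: 1/5.
At the order-1 pole -1/5 set g(ζ) = (ζ - (-1/5))*f(ζ) = 37*ζ**2/4 + 27*ζ/29 + 38/23.
Simple pole: residue = g(a) at a = -1/5, which is 122459/66700.


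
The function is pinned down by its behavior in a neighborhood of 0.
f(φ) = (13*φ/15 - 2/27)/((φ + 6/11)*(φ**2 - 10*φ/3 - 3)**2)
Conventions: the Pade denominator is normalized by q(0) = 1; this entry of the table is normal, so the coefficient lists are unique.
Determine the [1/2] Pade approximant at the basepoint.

The Pade approximant has numerator coefficients [-11/729, 2955522097/16738794990]; denominator coefficients [1, 55850621/13776786, 286229042/61995537].

Taylor coefficients needed (expand at 0): a_0 = -11/729, a_1 = 7799/32805, a_2 = -58663/65610, a_3 = 5372015/2125764.
Write the denominator as Q(φ) = 1 + q1*φ + q2*φ^2. Requiring Q*f - P = O(φ^4) with deg P <= 1 kills the coefficients of φ^2..φ^3 in Q*f:
  φ^2: a_2 + q1*a_1 + q2*a_0 = 0, i.e. -58663/65610 + (7799/32805)*q1 + (-11/729)*q2 = 0.
  φ^3: a_3 + q1*a_2 + q2*a_1 = 0, i.e. 5372015/2125764 + (-58663/65610)*q1 + (7799/32805)*q2 = 0.
Solving this linear system: q1 = 55850621/13776786, q2 = 286229042/61995537.
The numerator is Q*f truncated at degree 1: P0 = a_0 = -11/729; P1 = a_1 + q1*a_0 = 2955522097/16738794990.


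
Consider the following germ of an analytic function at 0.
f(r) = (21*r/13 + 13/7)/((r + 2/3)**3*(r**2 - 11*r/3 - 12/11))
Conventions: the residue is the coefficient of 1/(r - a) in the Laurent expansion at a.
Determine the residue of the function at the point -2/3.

At the order-3 pole -2/3 set g(r) = (r - (-2/3))^3*f(r) = (21*r/13 + 13/7)/(r**2 - 11*r/3 - 12/11).
Order-3 pole: residue = g''(a)/2; g''(-2/3) = 221590809/19739132, so the residue is 221590809/39478264.

The residue is 221590809/39478264.


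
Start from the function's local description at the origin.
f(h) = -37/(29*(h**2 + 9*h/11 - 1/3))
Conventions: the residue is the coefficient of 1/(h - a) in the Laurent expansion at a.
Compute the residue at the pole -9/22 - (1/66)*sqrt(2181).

The residue is (407/21083)*sqrt(2181).

The factor h**2 + 9*h/11 - 1/3 splits as (h - a)(h - a') with a = -9/22 - (1/66)*sqrt(2181), a' = -9/22 + (1/66)*sqrt(2181). At the order-1 pole a set g(h) = (h - a)*f(h) = [-37/29] / (h - a').
Simple pole: residue = g(a) at a = -9/22 - (1/66)*sqrt(2181), which is (407/21083)*sqrt(2181).


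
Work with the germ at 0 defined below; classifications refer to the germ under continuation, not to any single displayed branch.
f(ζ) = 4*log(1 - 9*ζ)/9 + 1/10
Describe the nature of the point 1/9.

The term (4/9)*log(1 - ζ/(1/9)) has argument 1 - 1/9/(1/9) = 0 at 1/9: a logarithmic (infinitely-sheeted) branch point; the remaining terms are analytic or single-valued there.

The point is a logarithmic branch point.


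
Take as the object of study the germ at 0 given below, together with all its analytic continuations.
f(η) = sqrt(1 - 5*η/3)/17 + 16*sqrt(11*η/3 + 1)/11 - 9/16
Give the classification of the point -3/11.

The point is an algebraic (square-root) branch point.

The term (16/11)*sqrt(1 - η/(-3/11)) has argument 1 - -3/11/(-3/11) = 0 at -3/11: a square-root (algebraic, two-sheeted) branch point; the remaining terms are analytic or single-valued there.


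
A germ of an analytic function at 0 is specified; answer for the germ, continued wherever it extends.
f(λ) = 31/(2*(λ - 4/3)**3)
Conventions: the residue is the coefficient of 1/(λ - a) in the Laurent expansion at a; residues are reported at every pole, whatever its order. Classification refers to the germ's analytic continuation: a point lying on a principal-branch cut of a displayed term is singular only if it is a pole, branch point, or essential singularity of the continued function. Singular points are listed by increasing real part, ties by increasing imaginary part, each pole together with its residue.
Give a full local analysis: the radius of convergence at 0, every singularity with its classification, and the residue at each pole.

Radius of convergence at 0: 4/3.
At 4/3: a pole of order 3; residue 0.

Denominator factor (λ - 4/3)^3: pole of order 3 at 4/3, modulus 4/3.
The radius of convergence is the smallest modulus among the singular points: 4/3.
At the order-3 pole 4/3 set g(λ) = (λ - (4/3))^3*f(λ) = 31/2.
Order-3 pole: residue = g''(a)/2; g''(4/3) = 0, so the residue is 0.


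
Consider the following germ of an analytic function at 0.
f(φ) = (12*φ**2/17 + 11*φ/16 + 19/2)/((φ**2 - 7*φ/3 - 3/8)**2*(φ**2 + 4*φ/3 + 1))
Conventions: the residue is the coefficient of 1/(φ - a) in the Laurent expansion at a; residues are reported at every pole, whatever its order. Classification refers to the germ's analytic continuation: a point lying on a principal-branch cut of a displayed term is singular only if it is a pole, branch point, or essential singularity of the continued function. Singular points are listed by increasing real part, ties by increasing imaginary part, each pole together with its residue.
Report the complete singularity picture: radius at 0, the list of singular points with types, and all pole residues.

Radius of convergence at 0: -7/6 + (5/12)*sqrt(10).
At (-2/3) - ((1/3)*sqrt(5))*i: a pole of order 1; residue (1675734/3457817) - ((3886908/17289085)*sqrt(5))*i.
At (-2/3) + ((1/3)*sqrt(5))*i: a pole of order 1; residue (1675734/3457817) + ((3886908/17289085)*sqrt(5))*i.
At 7/6 - (5/12)*sqrt(10): a pole of order 2; residue -1675734/3457817 - (859347777/10805678125)*sqrt(10).
At 7/6 + (5/12)*sqrt(10): a pole of order 2; residue -1675734/3457817 + (859347777/10805678125)*sqrt(10).


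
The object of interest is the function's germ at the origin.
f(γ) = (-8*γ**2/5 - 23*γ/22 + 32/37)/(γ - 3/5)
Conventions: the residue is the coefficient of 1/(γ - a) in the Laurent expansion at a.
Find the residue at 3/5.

At the order-1 pole 3/5 set g(γ) = (γ - (3/5))*f(γ) = -8*γ**2/5 - 23*γ/22 + 32/37.
Simple pole: residue = g(a) at a = 3/5, which is -34433/101750.

The residue is -34433/101750.


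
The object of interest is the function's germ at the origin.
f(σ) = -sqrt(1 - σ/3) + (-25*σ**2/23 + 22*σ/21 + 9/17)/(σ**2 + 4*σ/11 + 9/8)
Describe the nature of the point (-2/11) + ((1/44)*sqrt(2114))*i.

The point is a pole of order 1.

The denominator factor σ**2 + 4*σ/11 + 9/8 vanishes at (-2/11) + ((1/44)*sqrt(2114))*i and appears to the power 1; the numerator there equals (11842069/7948248) + ((3833/116886)*sqrt(2114))*i, nonzero, and no other factor vanishes.
The branch terms are analytic at this point.
Hence a pole whose order is the multiplicity, 1.


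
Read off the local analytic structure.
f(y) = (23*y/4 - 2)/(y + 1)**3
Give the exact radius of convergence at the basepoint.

The radius of convergence is 1.

Denominator factor (y + 1)^3: pole of order 3 at -1, modulus 1.
The radius of convergence is the smallest modulus among the singular points: 1.


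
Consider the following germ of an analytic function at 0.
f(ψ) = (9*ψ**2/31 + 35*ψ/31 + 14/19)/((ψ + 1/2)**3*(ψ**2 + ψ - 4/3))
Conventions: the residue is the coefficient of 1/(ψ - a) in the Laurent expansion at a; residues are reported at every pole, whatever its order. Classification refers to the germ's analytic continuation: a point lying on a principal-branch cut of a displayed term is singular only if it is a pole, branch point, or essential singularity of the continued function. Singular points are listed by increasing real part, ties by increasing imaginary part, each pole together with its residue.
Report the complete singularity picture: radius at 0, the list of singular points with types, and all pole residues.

Denominator factor (ψ**2 + ψ - 4/3): discriminant 19/3, real irrational roots -1/2 + (1/6)*sqrt(57) and -1/2 - (1/6)*sqrt(57); poles of order 1, moduli -1/2 + (1/6)*sqrt(57) and 1/2 + (1/6)*sqrt(57).
Denominator factor (ψ + 1/2)^3: pole of order 3 at -1/2, modulus 1/2.
The radius of convergence is the smallest modulus among the singular points: 1/2.
The factor ψ**2 + ψ - 4/3 splits as (ψ - a)(ψ - a') with a = -1/2 - (1/6)*sqrt(57), a' = -1/2 + (1/6)*sqrt(57). At the order-1 pole a set g(ψ) = (ψ - a)*f(ψ) = [(9*ψ**2/31 + 35*ψ/31 + 14/19)/(ψ + 1/2)**3] / (ψ - a').
Simple pole: residue = g(a) at a = -1/2 - (1/6)*sqrt(57), which is 29880/212629 - (312/11191)*sqrt(57).
At the order-3 pole -1/2 set g(ψ) = (ψ - (-1/2))^3*f(ψ) = (9*ψ**2/31 + 35*ψ/31 + 14/19)/(ψ**2 + ψ - 4/3).
Order-3 pole: residue = g''(a)/2; g''(-1/2) = -119520/212629, so the residue is -59760/212629.
The factor ψ**2 + ψ - 4/3 splits as (ψ - a)(ψ - a') with a = -1/2 + (1/6)*sqrt(57), a' = -1/2 - (1/6)*sqrt(57). At the order-1 pole a set g(ψ) = (ψ - a)*f(ψ) = [(9*ψ**2/31 + 35*ψ/31 + 14/19)/(ψ + 1/2)**3] / (ψ - a').
Simple pole: residue = g(a) at a = -1/2 + (1/6)*sqrt(57), which is 29880/212629 + (312/11191)*sqrt(57).
List the singular points by increasing real part (a conjugate pair: the negative imaginary part first).

Radius of convergence at 0: 1/2.
At -1/2 - (1/6)*sqrt(57): a pole of order 1; residue 29880/212629 - (312/11191)*sqrt(57).
At -1/2: a pole of order 3; residue -59760/212629.
At -1/2 + (1/6)*sqrt(57): a pole of order 1; residue 29880/212629 + (312/11191)*sqrt(57).


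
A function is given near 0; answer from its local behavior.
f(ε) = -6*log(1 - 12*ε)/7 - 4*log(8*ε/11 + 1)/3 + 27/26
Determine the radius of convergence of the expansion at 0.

Branch term (-6/7)*log(1 - ε/(1/12)): its argument vanishes at ε = 1/12, a logarithmic branch point, modulus 1/12.
Branch term (-4/3)*log(1 - ε/(-11/8)): its argument vanishes at ε = -11/8, a logarithmic branch point, modulus 11/8.
The radius of convergence is the smallest modulus among the singular points: 1/12.

The radius of convergence is 1/12.


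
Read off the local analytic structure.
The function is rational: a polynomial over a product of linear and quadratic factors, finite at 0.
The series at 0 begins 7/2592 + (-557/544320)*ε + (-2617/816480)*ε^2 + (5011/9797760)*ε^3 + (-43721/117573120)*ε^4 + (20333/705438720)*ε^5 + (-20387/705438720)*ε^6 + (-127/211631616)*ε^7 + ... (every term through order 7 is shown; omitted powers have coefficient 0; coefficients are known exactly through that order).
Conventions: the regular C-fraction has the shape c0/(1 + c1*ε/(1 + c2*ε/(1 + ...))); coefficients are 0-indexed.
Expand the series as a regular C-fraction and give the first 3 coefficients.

Taylor coefficients (read off): a_0 = 7/2592, a_1 = -557/544320, a_2 = -2617/816480.
c0 = a_0 = 7/2592. Peel one level at a time: if S = 1 + c*ε/S' with S'(0) = 1, then c is the ε-coefficient of S and S' = c*ε/(S - 1).
S_1 = c0/f = 1 + (557/1470)*ε + (958303/720300)*ε^2 + ...; c1 = 557/1470.
S_2 = c1*ε/(S_1 - 1) = 1 + (-958303/272930)*ε + ...; c2 = -958303/272930.

The regular C-fraction coefficients are [7/2592, 557/1470, -958303/272930].


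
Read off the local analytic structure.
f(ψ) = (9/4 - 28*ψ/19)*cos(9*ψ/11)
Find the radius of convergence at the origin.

The radius of convergence is infinite.

The factor cos(9*ψ/11) is entire and contributes no finite singular point.
The polynomial part has no poles.
No finite singular points: the Taylor series at 0 converges everywhere.


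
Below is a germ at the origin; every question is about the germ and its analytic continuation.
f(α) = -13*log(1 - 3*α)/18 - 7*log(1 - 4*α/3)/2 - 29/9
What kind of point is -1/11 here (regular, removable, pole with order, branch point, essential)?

The point is a regular point.

There is no denominator, hence no pole anywhere.
Branch term log(1 - α/(1/3)): argument at -1/11 is 14/11, nonzero, so -1/11 is not its branch point (a point on a principal cut is still regular for the continued germ).
Branch term log(1 - α/(3/4)): argument at -1/11 is 37/33, nonzero, so -1/11 is not its branch point (a point on a principal cut is still regular for the continued germ).
So the germ continues analytically to -1/11.


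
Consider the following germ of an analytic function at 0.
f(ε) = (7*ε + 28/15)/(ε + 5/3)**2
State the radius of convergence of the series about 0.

The radius of convergence is 5/3.

Denominator factor (ε + 5/3)^2: pole of order 2 at -5/3, modulus 5/3.
The radius of convergence is the smallest modulus among the singular points: 5/3.


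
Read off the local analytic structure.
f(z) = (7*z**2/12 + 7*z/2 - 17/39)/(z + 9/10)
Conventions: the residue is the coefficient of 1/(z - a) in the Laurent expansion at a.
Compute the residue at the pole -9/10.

At the order-1 pole -9/10 set g(z) = (z - (-9/10))*f(z) = 7*z**2/12 + 7*z/2 - 17/39.
Simple pole: residue = g(a) at a = -9/10, which is -48569/15600.

The residue is -48569/15600.


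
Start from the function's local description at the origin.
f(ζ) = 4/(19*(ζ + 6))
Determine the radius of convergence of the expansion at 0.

Denominator factor (ζ + 6): pole of order 1 at -6, modulus 6.
The radius of convergence is the smallest modulus among the singular points: 6.

The radius of convergence is 6.


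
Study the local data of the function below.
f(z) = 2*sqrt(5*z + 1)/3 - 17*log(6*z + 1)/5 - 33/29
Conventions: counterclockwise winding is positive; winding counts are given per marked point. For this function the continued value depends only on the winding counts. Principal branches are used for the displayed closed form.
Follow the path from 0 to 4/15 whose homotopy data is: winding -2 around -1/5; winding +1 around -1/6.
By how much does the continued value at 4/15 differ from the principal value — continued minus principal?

Continued minus principal equals -(34/5)*pi*i.

The rational part is single-valued and drops out of the difference; each branch term changes only by its own monodromy.
(2/3)*sqrt(1 - z/(-1/5)): winding -2 is even, the square root returns to the same sheet, contribution 0.
(-17/5)*log(1 - z/(-1/6)): each positive loop around -1/6 adds 2*pi*i to the log, so winding +1 contributes (-17/5)*(1)*2*pi*i = -(34/5)*pi*i.
Summing the contributions at z = 4/15 gives -(34/5)*pi*i.
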